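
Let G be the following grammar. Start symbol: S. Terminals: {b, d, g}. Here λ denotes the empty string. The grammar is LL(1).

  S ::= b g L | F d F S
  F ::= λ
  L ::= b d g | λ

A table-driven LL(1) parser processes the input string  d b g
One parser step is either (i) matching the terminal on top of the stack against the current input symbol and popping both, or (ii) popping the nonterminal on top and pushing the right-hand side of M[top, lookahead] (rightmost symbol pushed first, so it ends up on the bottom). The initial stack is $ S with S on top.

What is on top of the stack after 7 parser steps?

L

step 1: stack=$ S  input=d b g $  — expand S ::= F d F S
step 2: stack=$ S F d F  input=d b g $  — expand F ::= λ
step 3: stack=$ S F d  input=d b g $  — match d
step 4: stack=$ S F  input=b g $  — expand F ::= λ
step 5: stack=$ S  input=b g $  — expand S ::= b g L
step 6: stack=$ L g b  input=b g $  — match b
step 7: stack=$ L g  input=g $  — match g
Stack after step 7: $ L (top = L).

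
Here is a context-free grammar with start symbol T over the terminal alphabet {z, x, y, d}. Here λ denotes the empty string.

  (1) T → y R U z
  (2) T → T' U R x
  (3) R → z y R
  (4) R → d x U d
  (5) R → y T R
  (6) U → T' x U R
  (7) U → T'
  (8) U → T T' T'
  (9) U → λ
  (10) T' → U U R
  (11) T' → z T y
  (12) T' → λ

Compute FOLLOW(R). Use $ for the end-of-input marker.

FIRST(R) = {d, y, z}
FIRST(T) = {d, x, y, z}  (via T' U R x)
FIRST(U) = {λ, d, x, y, z}  (via T' x U R, T', T T' T')
FIRST(T') = {λ, d, x, y, z}  (via U U R)
FOLLOW(T) includes $ since T is the start symbol.
FOLLOW(U): in T→y R U z, U is followed by z with FIRST {z}; in T→T' U R x, U is followed by R x with FIRST {d, y, z}; in R→d x U d, U is followed by d with FIRST {d}; in U→T' x U R, U is followed by R with FIRST {d, y, z}; in T'→U U R (occurrence 1), U is followed by U R with FIRST {d, x, y, z}; in T'→U U R (occurrence 2), U is followed by R with FIRST {d, y, z}. Thus FOLLOW(U) = {d, x, y, z}.
FOLLOW(T): in R→y T R, T is followed by R with FIRST {d, y, z}; in U→T T' T', T is followed by T' T' with FIRST {λ, d, x, y, z}; in U→T T' T', the suffix after T is nullable, so FOLLOW(T) ⊇ FOLLOW(U) = {d, x, y, z}; in T'→z T y, T is followed by y with FIRST {y}. Thus FOLLOW(T) = {$, d, x, y, z}.
FOLLOW(T'): in T→T' U R x, T' is followed by U R x with FIRST {d, x, y, z}; in U→T' x U R, T' is followed by x U R with FIRST {x}; in U→T', the suffix after T' is empty, so FOLLOW(T') ⊇ FOLLOW(U) = {d, x, y, z}; in U→T T' T' (occurrence 1), T' is followed by T' with FIRST {λ, d, x, y, z}; in U→T T' T' (occurrence 1), the suffix after T' is nullable, so FOLLOW(T') ⊇ FOLLOW(U) = {d, x, y, z}; in U→T T' T' (occurrence 2), the suffix after T' is empty, so FOLLOW(T') ⊇ FOLLOW(U) = {d, x, y, z}. Thus FOLLOW(T') = {d, x, y, z}.
FOLLOW(R): in T→y R U z, R is followed by U z with FIRST {d, x, y, z}; in T→T' U R x, R is followed by x with FIRST {x}; in R→z y R, the suffix after R is empty (adds nothing new); in R→y T R, the suffix after R is empty (adds nothing new); in U→T' x U R, the suffix after R is empty, so FOLLOW(R) ⊇ FOLLOW(U) = {d, x, y, z}; in T'→U U R, the suffix after R is empty, so FOLLOW(R) ⊇ FOLLOW(T') = {d, x, y, z}. Thus FOLLOW(R) = {d, x, y, z}.

{d, x, y, z}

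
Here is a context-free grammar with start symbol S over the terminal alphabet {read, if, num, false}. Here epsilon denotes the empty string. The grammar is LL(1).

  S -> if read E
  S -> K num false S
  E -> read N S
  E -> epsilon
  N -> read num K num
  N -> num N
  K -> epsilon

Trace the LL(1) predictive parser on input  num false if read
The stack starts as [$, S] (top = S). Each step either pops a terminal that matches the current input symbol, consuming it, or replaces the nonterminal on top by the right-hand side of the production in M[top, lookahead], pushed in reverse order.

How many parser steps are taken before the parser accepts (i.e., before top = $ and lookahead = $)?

     Stack            Input                Action
  1  $ S              num false if read $  expand S -> K num false S
  2  $ S false num K  num false if read $  expand K -> epsilon
  3  $ S false num    num false if read $  match num
  4  $ S false        false if read $      match false
  5  $ S              if read $            expand S -> if read E
  6  $ E read if      if read $            match if
  7  $ E read         read $               match read
  8  $ E              $                    expand E -> epsilon
Accept reached after 8 steps.

8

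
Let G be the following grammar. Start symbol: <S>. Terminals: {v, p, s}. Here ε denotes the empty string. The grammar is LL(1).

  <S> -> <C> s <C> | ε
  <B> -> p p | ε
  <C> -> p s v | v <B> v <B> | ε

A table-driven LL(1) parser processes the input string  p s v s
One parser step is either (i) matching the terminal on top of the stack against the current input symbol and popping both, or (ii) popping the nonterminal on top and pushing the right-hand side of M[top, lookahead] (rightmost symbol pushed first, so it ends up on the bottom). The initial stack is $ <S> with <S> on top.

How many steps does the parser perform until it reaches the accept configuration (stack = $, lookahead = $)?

step 1: stack=$ <S>  input=p s v s $  — expand <S> -> <C> s <C>
step 2: stack=$ <C> s <C>  input=p s v s $  — expand <C> -> p s v
step 3: stack=$ <C> s v s p  input=p s v s $  — match p
step 4: stack=$ <C> s v s  input=s v s $  — match s
step 5: stack=$ <C> s v  input=v s $  — match v
step 6: stack=$ <C> s  input=s $  — match s
step 7: stack=$ <C>  input=$  — expand <C> -> ε
Accept reached after 7 steps.

7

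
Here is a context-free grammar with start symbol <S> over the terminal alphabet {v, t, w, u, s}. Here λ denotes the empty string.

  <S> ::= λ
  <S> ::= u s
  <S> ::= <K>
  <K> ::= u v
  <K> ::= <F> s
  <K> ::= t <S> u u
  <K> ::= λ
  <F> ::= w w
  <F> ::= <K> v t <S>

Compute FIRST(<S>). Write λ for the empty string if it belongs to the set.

{λ, t, u, v, w}

FIRST(<S>) = {λ, t, u, v, w}  (via <K>)
FIRST(<K>) = {λ, t, u, v, w}  (via <F> s)
FIRST(<F>) = {t, u, v, w}  (via <K> v t <S>)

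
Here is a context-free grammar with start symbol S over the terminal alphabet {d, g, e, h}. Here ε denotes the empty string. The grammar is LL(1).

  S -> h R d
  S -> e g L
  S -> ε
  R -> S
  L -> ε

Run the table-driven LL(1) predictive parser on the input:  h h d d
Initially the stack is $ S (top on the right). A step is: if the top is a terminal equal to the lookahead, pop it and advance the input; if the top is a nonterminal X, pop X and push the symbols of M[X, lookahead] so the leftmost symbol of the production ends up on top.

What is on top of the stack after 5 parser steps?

R

step 1: stack=$ S  input=h h d d $  — expand S -> h R d
step 2: stack=$ d R h  input=h h d d $  — match h
step 3: stack=$ d R  input=h d d $  — expand R -> S
step 4: stack=$ d S  input=h d d $  — expand S -> h R d
step 5: stack=$ d d R h  input=h d d $  — match h
Stack after step 5: $ d d R (top = R).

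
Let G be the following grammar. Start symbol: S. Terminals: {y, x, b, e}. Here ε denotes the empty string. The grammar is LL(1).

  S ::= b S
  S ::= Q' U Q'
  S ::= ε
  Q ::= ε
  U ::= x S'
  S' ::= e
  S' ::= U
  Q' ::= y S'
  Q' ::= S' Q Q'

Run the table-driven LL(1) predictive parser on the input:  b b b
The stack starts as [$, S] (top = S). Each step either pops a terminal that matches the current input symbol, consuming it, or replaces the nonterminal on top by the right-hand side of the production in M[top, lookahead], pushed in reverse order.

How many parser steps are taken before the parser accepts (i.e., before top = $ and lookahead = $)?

     Stack  Input    Action
  1  $ S    b b b $  expand S ::= b S
  2  $ S b  b b b $  match b
  3  $ S    b b $    expand S ::= b S
  4  $ S b  b b $    match b
  5  $ S    b $      expand S ::= b S
  6  $ S b  b $      match b
  7  $ S    $        expand S ::= ε
Accept reached after 7 steps.

7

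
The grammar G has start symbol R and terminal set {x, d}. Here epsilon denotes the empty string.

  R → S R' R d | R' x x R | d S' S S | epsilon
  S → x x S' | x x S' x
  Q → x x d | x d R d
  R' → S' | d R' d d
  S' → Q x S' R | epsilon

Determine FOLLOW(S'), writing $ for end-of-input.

FIRST(S): from S→x x S' we get {x}; from S→x x S' x we get {x}. So FIRST(S) = {x}.
FIRST(Q): from Q→x x d we get {x}; from Q→x d R d we get {x}. So FIRST(Q) = {x}.
FIRST(S'): from S'→Q x S' R we get {x}; from S'→epsilon we get {epsilon}. So FIRST(S') = {epsilon, x}.
FIRST(R'): from R'→S' we get {epsilon, x}; from R'→d R' d d we get {d}. So FIRST(R') = {epsilon, d, x}.
FIRST(R): from R→S R' R d we get {x}; from R→R' x x R we get {d, x}; from R→d S' S S we get {d}; from R→epsilon we get {epsilon}. So FIRST(R) = {epsilon, d, x}.
FOLLOW(R) includes $ since R is the start symbol.
FOLLOW(Q): in S'→Q x S' R, Q is followed by x S' R with FIRST {x}. Thus FOLLOW(Q) = {x}.
FOLLOW(R'): in R→S R' R d, R' is followed by R d with FIRST {d, x}; in R→R' x x R, R' is followed by x x R with FIRST {x}; in R'→d R' d d, R' is followed by d d with FIRST {d}. Thus FOLLOW(R') = {d, x}.
FOLLOW(R): in R→S R' R d, R is followed by d with FIRST {d}; in R→R' x x R, the suffix after R is empty (adds nothing new); in Q→x d R d, R is followed by d with FIRST {d}; in S'→Q x S' R, the suffix after R is empty, so FOLLOW(R) ⊇ FOLLOW(S') = {$, d, x}. Thus FOLLOW(R) = {$, d, x}.
FOLLOW(S): in R→S R' R d, S is followed by R' R d with FIRST {d, x}; in R→d S' S S (occurrence 1), S is followed by S with FIRST {x}; in R→d S' S S (occurrence 2), the suffix after S is empty, so FOLLOW(S) ⊇ FOLLOW(R) = {$, d, x}. Thus FOLLOW(S) = {$, d, x}.
FOLLOW(S'): in R→d S' S S, S' is followed by S S with FIRST {x}; in S→x x S', the suffix after S' is empty, so FOLLOW(S') ⊇ FOLLOW(S) = {$, d, x}; in S→x x S' x, S' is followed by x with FIRST {x}; in R'→S', the suffix after S' is empty, so FOLLOW(S') ⊇ FOLLOW(R') = {d, x}; in S'→Q x S' R, S' is followed by R with FIRST {epsilon, d, x}; in S'→Q x S' R, the suffix after S' is nullable (adds nothing new). Thus FOLLOW(S') = {$, d, x}.

{$, d, x}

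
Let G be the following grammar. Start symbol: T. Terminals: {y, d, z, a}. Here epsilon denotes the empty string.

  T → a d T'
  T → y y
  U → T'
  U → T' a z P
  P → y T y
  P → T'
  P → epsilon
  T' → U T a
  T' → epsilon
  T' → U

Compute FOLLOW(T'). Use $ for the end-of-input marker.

FIRST(T) = {a, y}
FIRST(U) = {epsilon, a, y}  (via T', T' a z P)
FIRST(T') = {epsilon, a, y}  (via U T a, U)
FIRST(P) = {epsilon, a, y}  (via T')
FOLLOW(T) includes $ since T is the start symbol.
FOLLOW(T): in P→y T y, T is followed by y with FIRST {y}; in T'→U T a, T is followed by a with FIRST {a}. Thus FOLLOW(T) = {$, a, y}.
FOLLOW(U): in T'→U T a, U is followed by T a with FIRST {a, y}; in T'→U, the suffix after U is empty, so FOLLOW(U) ⊇ FOLLOW(T') = {$, a, y}. Thus FOLLOW(U) = {$, a, y}.
FOLLOW(P): in U→T' a z P, the suffix after P is empty, so FOLLOW(P) ⊇ FOLLOW(U) = {$, a, y}. Thus FOLLOW(P) = {$, a, y}.
FOLLOW(T'): in T→a d T', the suffix after T' is empty, so FOLLOW(T') ⊇ FOLLOW(T) = {$, a, y}; in U→T', the suffix after T' is empty, so FOLLOW(T') ⊇ FOLLOW(U) = {$, a, y}; in U→T' a z P, T' is followed by a z P with FIRST {a}; in P→T', the suffix after T' is empty, so FOLLOW(T') ⊇ FOLLOW(P) = {$, a, y}. Thus FOLLOW(T') = {$, a, y}.

{$, a, y}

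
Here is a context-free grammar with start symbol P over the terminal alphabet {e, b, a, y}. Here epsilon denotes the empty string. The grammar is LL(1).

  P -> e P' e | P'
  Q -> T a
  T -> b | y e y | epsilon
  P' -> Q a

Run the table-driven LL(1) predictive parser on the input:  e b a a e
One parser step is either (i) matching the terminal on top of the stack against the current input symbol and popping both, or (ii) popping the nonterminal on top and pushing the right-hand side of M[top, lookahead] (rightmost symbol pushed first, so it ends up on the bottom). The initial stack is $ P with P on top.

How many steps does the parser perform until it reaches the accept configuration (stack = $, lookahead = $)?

step 1: stack=$ P  input=e b a a e $  — expand P -> e P' e
step 2: stack=$ e P' e  input=e b a a e $  — match e
step 3: stack=$ e P'  input=b a a e $  — expand P' -> Q a
step 4: stack=$ e a Q  input=b a a e $  — expand Q -> T a
step 5: stack=$ e a a T  input=b a a e $  — expand T -> b
step 6: stack=$ e a a b  input=b a a e $  — match b
step 7: stack=$ e a a  input=a a e $  — match a
step 8: stack=$ e a  input=a e $  — match a
step 9: stack=$ e  input=e $  — match e
Accept reached after 9 steps.

9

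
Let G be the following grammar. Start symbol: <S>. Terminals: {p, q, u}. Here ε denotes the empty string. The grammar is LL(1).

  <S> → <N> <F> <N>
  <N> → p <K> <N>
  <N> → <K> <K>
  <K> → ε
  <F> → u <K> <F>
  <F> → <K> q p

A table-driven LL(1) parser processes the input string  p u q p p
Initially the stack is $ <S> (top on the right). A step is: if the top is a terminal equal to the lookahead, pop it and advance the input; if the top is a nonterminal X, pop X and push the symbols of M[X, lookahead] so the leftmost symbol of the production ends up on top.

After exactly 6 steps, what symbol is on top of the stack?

<K>

     Stack                Input        Action
  1  $ <S>                p u q p p $  expand <S> → <N> <F> <N>
  2  $ <N> <F> <N>        p u q p p $  expand <N> → p <K> <N>
  3  $ <N> <F> <N> <K> p  p u q p p $  match p
  4  $ <N> <F> <N> <K>    u q p p $    expand <K> → ε
  5  $ <N> <F> <N>        u q p p $    expand <N> → <K> <K>
  6  $ <N> <F> <K> <K>    u q p p $    expand <K> → ε
Stack after step 6: $ <N> <F> <K> (top = <K>).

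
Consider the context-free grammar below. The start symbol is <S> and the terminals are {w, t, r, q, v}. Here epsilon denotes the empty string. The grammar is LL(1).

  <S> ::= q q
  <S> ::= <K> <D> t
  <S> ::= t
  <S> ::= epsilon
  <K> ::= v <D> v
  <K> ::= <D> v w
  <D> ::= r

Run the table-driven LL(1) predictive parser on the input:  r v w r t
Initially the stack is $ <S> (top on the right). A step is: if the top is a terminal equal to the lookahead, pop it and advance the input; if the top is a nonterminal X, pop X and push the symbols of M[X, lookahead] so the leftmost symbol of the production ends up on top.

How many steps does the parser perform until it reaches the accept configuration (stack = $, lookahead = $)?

9

     Stack            Input        Action
  1  $ <S>            r v w r t $  expand <S> ::= <K> <D> t
  2  $ t <D> <K>      r v w r t $  expand <K> ::= <D> v w
  3  $ t <D> w v <D>  r v w r t $  expand <D> ::= r
  4  $ t <D> w v r    r v w r t $  match r
  5  $ t <D> w v      v w r t $    match v
  6  $ t <D> w        w r t $      match w
  7  $ t <D>          r t $        expand <D> ::= r
  8  $ t r            r t $        match r
  9  $ t              t $          match t
Accept reached after 9 steps.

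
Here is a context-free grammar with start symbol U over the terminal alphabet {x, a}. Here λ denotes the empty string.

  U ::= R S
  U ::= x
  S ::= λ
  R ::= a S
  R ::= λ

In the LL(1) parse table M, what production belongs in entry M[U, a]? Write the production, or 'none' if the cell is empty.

FIRST(S) = {λ}
FIRST(R) = {λ, a}
FIRST(U) = {λ, a, x}  (via R S)
FOLLOW(U) includes $ since U is the start symbol.
FOLLOW(U): U appears on no right-hand side. Thus FOLLOW(U) = {$}.
For U ::= R S: FIRST(R S) = {λ, a}, so it goes in M[U, t] for t ∈ {a}; since λ ∈ FIRST, also for every t ∈ FOLLOW(U) = {$}.
For U ::= x: FIRST(x) = {x}, so it goes in M[U, t] for t ∈ {x}.

U ::= R S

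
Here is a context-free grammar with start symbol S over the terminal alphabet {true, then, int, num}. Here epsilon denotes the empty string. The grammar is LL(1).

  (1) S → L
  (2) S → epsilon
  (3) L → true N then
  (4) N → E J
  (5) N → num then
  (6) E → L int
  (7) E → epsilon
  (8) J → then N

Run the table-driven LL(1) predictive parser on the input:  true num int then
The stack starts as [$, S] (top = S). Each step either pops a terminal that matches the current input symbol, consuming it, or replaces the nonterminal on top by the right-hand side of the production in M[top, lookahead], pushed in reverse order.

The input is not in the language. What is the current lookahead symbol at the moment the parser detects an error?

int

step 1: stack=$ S  input=true num int then $  — expand S → L
step 2: stack=$ L  input=true num int then $  — expand L → true N then
step 3: stack=$ then N true  input=true num int then $  — match true
step 4: stack=$ then N  input=num int then $  — expand N → num then
step 5: stack=$ then then num  input=num int then $  — match num
step 6: stack=$ then then  input=int then $  — error: top is terminal then but lookahead is int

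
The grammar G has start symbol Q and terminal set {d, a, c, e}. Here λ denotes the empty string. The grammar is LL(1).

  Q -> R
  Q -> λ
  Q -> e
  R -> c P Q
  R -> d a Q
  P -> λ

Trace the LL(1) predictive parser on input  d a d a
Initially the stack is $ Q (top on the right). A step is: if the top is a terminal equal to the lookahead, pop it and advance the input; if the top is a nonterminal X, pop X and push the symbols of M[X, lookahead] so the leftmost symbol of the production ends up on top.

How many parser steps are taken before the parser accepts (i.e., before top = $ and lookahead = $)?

9

     Stack    Input      Action
  1  $ Q      d a d a $  expand Q -> R
  2  $ R      d a d a $  expand R -> d a Q
  3  $ Q a d  d a d a $  match d
  4  $ Q a    a d a $    match a
  5  $ Q      d a $      expand Q -> R
  6  $ R      d a $      expand R -> d a Q
  7  $ Q a d  d a $      match d
  8  $ Q a    a $        match a
  9  $ Q      $          expand Q -> λ
Accept reached after 9 steps.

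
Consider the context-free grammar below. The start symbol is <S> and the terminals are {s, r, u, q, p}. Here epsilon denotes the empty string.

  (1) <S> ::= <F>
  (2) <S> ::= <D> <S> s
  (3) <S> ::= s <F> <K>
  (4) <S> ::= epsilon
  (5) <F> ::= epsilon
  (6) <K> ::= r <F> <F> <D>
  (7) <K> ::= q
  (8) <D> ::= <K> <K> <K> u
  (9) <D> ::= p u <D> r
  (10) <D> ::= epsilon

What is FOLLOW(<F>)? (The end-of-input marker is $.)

{$, p, q, r, s, u}

FIRST(<F>): from <F>::=epsilon we get {epsilon}. So FIRST(<F>) = {epsilon}.
FIRST(<K>): from <K>::=r <F> <F> <D> we get {r}; from <K>::=q we get {q}. So FIRST(<K>) = {q, r}.
FIRST(<D>): from <D>::=<K> <K> <K> u we get {q, r}; from <D>::=p u <D> r we get {p}; from <D>::=epsilon we get {epsilon}. So FIRST(<D>) = {epsilon, p, q, r}.
FIRST(<S>): from <S>::=<F> we get {epsilon}; from <S>::=<D> <S> s we get {p, q, r, s}; from <S>::=s <F> <K> we get {s}; from <S>::=epsilon we get {epsilon}. So FIRST(<S>) = {epsilon, p, q, r, s}.
FOLLOW(<S>) includes $ since <S> is the start symbol.
FOLLOW(<S>): in <S>::=<D> <S> s, <S> is followed by s with FIRST {s}. Thus FOLLOW(<S>) = {$, s}.
FOLLOW(<K>): in <S>::=s <F> <K>, the suffix after <K> is empty, so FOLLOW(<K>) ⊇ FOLLOW(<S>) = {$, s}; in <D>::=<K> <K> <K> u (occurrence 1), <K> is followed by <K> <K> u with FIRST {q, r}; in <D>::=<K> <K> <K> u (occurrence 2), <K> is followed by <K> u with FIRST {q, r}; in <D>::=<K> <K> <K> u (occurrence 3), <K> is followed by u with FIRST {u}. Thus FOLLOW(<K>) = {$, q, r, s, u}.
FOLLOW(<F>): in <S>::=<F>, the suffix after <F> is empty, so FOLLOW(<F>) ⊇ FOLLOW(<S>) = {$, s}; in <S>::=s <F> <K>, <F> is followed by <K> with FIRST {q, r}; in <K>::=r <F> <F> <D> (occurrence 1), <F> is followed by <F> <D> with FIRST {epsilon, p, q, r}; in <K>::=r <F> <F> <D> (occurrence 1), the suffix after <F> is nullable, so FOLLOW(<F>) ⊇ FOLLOW(<K>) = {$, q, r, s, u}; in <K>::=r <F> <F> <D> (occurrence 2), <F> is followed by <D> with FIRST {epsilon, p, q, r}; in <K>::=r <F> <F> <D> (occurrence 2), the suffix after <F> is nullable, so FOLLOW(<F>) ⊇ FOLLOW(<K>) = {$, q, r, s, u}. Thus FOLLOW(<F>) = {$, p, q, r, s, u}.
FOLLOW(<D>): in <S>::=<D> <S> s, <D> is followed by <S> s with FIRST {p, q, r, s}; in <K>::=r <F> <F> <D>, the suffix after <D> is empty, so FOLLOW(<D>) ⊇ FOLLOW(<K>) = {$, q, r, s, u}; in <D>::=p u <D> r, <D> is followed by r with FIRST {r}. Thus FOLLOW(<D>) = {$, p, q, r, s, u}.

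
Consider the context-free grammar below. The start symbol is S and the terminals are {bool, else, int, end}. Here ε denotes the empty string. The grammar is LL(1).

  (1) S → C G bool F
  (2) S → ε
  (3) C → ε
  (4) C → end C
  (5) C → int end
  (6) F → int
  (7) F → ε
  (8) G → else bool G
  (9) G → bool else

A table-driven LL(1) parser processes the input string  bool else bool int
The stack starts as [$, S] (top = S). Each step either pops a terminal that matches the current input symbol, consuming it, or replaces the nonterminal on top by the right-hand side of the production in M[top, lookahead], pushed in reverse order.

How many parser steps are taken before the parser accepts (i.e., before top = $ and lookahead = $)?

step 1: stack=$ S  input=bool else bool int $  — expand S → C G bool F
step 2: stack=$ F bool G C  input=bool else bool int $  — expand C → ε
step 3: stack=$ F bool G  input=bool else bool int $  — expand G → bool else
step 4: stack=$ F bool else bool  input=bool else bool int $  — match bool
step 5: stack=$ F bool else  input=else bool int $  — match else
step 6: stack=$ F bool  input=bool int $  — match bool
step 7: stack=$ F  input=int $  — expand F → int
step 8: stack=$ int  input=int $  — match int
Accept reached after 8 steps.

8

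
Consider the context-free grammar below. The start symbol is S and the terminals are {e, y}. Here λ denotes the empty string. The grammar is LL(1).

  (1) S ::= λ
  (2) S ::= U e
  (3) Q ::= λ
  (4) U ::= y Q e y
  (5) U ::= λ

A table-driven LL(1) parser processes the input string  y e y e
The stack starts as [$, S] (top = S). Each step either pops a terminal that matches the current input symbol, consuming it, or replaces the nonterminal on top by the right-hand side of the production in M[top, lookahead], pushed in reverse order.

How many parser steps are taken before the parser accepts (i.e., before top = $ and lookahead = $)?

7

     Stack        Input      Action
  1  $ S          y e y e $  expand S ::= U e
  2  $ e U        y e y e $  expand U ::= y Q e y
  3  $ e y e Q y  y e y e $  match y
  4  $ e y e Q    e y e $    expand Q ::= λ
  5  $ e y e      e y e $    match e
  6  $ e y        y e $      match y
  7  $ e          e $        match e
Accept reached after 7 steps.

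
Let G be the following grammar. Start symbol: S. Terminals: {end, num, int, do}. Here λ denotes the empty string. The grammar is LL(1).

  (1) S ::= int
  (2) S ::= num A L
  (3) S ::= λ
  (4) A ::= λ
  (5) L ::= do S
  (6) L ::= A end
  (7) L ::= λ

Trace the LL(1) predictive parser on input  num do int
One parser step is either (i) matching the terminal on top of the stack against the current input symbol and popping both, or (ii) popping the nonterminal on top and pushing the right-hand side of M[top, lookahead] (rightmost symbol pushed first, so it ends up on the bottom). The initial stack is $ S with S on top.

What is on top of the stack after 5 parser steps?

S

step 1: stack=$ S  input=num do int $  — expand S ::= num A L
step 2: stack=$ L A num  input=num do int $  — match num
step 3: stack=$ L A  input=do int $  — expand A ::= λ
step 4: stack=$ L  input=do int $  — expand L ::= do S
step 5: stack=$ S do  input=do int $  — match do
Stack after step 5: $ S (top = S).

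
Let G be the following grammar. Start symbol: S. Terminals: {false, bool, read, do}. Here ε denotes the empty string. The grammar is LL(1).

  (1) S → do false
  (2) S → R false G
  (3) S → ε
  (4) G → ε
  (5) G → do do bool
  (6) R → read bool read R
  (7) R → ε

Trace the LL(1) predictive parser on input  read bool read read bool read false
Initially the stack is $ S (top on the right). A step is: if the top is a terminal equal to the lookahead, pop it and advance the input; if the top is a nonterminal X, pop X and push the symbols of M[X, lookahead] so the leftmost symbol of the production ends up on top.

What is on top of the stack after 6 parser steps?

read

     Stack                       Input                                  Action
  1  $ S                         read bool read read bool read false $  expand S → R false G
  2  $ G false R                 read bool read read bool read false $  expand R → read bool read R
  3  $ G false R read bool read  read bool read read bool read false $  match read
  4  $ G false R read bool       bool read read bool read false $       match bool
  5  $ G false R read            read read bool read false $            match read
  6  $ G false R                 read bool read false $                 expand R → read bool read R
Stack after step 6: $ G false R read bool read (top = read).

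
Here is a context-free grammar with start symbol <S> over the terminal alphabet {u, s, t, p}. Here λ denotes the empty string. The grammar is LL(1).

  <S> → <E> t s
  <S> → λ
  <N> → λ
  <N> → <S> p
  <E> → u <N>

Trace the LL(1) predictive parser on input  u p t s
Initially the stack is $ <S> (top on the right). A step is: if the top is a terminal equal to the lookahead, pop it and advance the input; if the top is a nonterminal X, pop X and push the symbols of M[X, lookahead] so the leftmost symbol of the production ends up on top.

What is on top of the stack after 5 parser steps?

p

     Stack        Input      Action
  1  $ <S>        u p t s $  expand <S> → <E> t s
  2  $ s t <E>    u p t s $  expand <E> → u <N>
  3  $ s t <N> u  u p t s $  match u
  4  $ s t <N>    p t s $    expand <N> → <S> p
  5  $ s t p <S>  p t s $    expand <S> → λ
Stack after step 5: $ s t p (top = p).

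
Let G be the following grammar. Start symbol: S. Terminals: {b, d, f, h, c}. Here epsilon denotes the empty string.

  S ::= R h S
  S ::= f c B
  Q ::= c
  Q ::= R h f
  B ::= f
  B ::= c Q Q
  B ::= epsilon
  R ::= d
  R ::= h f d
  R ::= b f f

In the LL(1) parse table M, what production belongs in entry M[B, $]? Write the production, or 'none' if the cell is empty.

FIRST(B): from B::=f we get {f}; from B::=c Q Q we get {c}; from B::=epsilon we get {epsilon}. So FIRST(B) = {epsilon, c, f}.
FIRST(R): from R::=d we get {d}; from R::=h f d we get {h}; from R::=b f f we get {b}. So FIRST(R) = {b, d, h}.
FIRST(S): from S::=R h S we get {b, d, h}; from S::=f c B we get {f}. So FIRST(S) = {b, d, f, h}.
FIRST(Q): from Q::=c we get {c}; from Q::=R h f we get {b, d, h}. So FIRST(Q) = {b, c, d, h}.
FOLLOW(S) includes $ since S is the start symbol.
FOLLOW(S): in S::=R h S, the suffix after S is empty (adds nothing new). Thus FOLLOW(S) = {$}.
FOLLOW(B): in S::=f c B, the suffix after B is empty, so FOLLOW(B) ⊇ FOLLOW(S) = {$}. Thus FOLLOW(B) = {$}.
For B ::= f: FIRST(f) = {f}, so it goes in M[B, t] for t ∈ {f}.
For B ::= c Q Q: FIRST(c Q Q) = {c}, so it goes in M[B, t] for t ∈ {c}.
For B ::= epsilon: FIRST(epsilon) = {epsilon}, so it goes in M[B, t] for t ∈ {}; since epsilon ∈ FIRST, also for every t ∈ FOLLOW(B) = {$}.

B ::= epsilon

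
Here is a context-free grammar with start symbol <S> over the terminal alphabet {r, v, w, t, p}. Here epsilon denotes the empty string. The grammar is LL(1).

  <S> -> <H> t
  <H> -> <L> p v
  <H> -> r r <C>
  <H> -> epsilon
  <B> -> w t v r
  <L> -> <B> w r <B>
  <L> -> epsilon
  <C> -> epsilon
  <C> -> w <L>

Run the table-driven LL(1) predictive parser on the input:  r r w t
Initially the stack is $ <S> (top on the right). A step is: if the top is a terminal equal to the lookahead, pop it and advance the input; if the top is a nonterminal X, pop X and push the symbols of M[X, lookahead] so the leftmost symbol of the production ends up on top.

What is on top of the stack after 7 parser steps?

     Stack        Input      Action
  1  $ <S>        r r w t $  expand <S> -> <H> t
  2  $ t <H>      r r w t $  expand <H> -> r r <C>
  3  $ t <C> r r  r r w t $  match r
  4  $ t <C> r    r w t $    match r
  5  $ t <C>      w t $      expand <C> -> w <L>
  6  $ t <L> w    w t $      match w
  7  $ t <L>      t $        expand <L> -> epsilon
Stack after step 7: $ t (top = t).

t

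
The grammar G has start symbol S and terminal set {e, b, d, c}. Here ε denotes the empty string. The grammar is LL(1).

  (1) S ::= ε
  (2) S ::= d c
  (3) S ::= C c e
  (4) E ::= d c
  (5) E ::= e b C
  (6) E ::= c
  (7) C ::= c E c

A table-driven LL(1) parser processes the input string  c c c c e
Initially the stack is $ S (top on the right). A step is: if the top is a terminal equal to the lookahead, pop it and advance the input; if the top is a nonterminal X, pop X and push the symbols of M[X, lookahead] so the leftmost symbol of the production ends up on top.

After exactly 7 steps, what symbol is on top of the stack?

     Stack        Input        Action
  1  $ S          c c c c e $  expand S ::= C c e
  2  $ e c C      c c c c e $  expand C ::= c E c
  3  $ e c c E c  c c c c e $  match c
  4  $ e c c E    c c c e $    expand E ::= c
  5  $ e c c c    c c c e $    match c
  6  $ e c c      c c e $      match c
  7  $ e c        c e $        match c
Stack after step 7: $ e (top = e).

e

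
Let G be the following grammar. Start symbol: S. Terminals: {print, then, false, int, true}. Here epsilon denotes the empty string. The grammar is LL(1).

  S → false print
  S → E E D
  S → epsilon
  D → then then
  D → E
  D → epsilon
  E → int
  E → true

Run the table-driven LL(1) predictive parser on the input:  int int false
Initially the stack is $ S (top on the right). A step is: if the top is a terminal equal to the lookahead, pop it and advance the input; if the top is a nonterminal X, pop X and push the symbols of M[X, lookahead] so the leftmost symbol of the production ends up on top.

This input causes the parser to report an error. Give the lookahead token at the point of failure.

     Stack      Input            Action
  1  $ S        int int false $  expand S → E E D
  2  $ D E E    int int false $  expand E → int
  3  $ D E int  int int false $  match int
  4  $ D E      int false $      expand E → int
  5  $ D int    int false $      match int
  6  $ D        false $          error: M[D, false] is empty

false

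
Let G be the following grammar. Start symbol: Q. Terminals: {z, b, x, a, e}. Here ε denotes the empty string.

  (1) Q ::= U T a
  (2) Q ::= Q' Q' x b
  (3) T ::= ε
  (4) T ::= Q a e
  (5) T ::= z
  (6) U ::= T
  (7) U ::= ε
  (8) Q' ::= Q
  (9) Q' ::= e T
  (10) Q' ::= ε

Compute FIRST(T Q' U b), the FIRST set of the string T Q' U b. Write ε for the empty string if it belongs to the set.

FIRST(Q): from Q::=U T a we get {a, e, x, z}; from Q::=Q' Q' x b we get {a, e, x, z}. So FIRST(Q) = {a, e, x, z}.
FIRST(T): from T::=ε we get {ε}; from T::=Q a e we get {a, e, x, z}; from T::=z we get {z}. So FIRST(T) = {ε, a, e, x, z}.
FIRST(Q'): from Q'::=Q we get {a, e, x, z}; from Q'::=e T we get {e}; from Q'::=ε we get {ε}. So FIRST(Q') = {ε, a, e, x, z}.
FIRST(U): from U::=T we get {ε, a, e, x, z}; from U::=ε we get {ε}. So FIRST(U) = {ε, a, e, x, z}.
FIRST(T Q' U b): take FIRST of each symbol in turn, carrying on past any symbol whose FIRST contains ε; result {a, b, e, x, z}.

{a, b, e, x, z}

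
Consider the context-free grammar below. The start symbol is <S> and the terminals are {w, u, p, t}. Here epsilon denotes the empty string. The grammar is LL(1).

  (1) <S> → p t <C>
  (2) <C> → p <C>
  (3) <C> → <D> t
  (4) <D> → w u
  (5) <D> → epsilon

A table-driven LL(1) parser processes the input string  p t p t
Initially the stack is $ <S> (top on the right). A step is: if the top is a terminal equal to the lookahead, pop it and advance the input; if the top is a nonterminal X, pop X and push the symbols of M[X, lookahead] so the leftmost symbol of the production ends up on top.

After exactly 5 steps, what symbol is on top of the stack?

<C>

     Stack      Input      Action
  1  $ <S>      p t p t $  expand <S> → p t <C>
  2  $ <C> t p  p t p t $  match p
  3  $ <C> t    t p t $    match t
  4  $ <C>      p t $      expand <C> → p <C>
  5  $ <C> p    p t $      match p
Stack after step 5: $ <C> (top = <C>).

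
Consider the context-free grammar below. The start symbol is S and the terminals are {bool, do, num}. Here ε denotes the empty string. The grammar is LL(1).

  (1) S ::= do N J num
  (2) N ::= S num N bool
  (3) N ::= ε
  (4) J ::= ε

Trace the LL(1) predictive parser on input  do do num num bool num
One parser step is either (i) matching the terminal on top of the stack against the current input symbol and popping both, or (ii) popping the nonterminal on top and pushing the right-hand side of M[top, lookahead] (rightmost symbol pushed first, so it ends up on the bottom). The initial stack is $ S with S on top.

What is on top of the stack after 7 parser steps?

num

     Stack                          Input                     Action
  1  $ S                            do do num num bool num $  expand S ::= do N J num
  2  $ num J N do                   do do num num bool num $  match do
  3  $ num J N                      do num num bool num $     expand N ::= S num N bool
  4  $ num J bool N num S           do num num bool num $     expand S ::= do N J num
  5  $ num J bool N num num J N do  do num num bool num $     match do
  6  $ num J bool N num num J N     num num bool num $        expand N ::= ε
  7  $ num J bool N num num J       num num bool num $        expand J ::= ε
Stack after step 7: $ num J bool N num num (top = num).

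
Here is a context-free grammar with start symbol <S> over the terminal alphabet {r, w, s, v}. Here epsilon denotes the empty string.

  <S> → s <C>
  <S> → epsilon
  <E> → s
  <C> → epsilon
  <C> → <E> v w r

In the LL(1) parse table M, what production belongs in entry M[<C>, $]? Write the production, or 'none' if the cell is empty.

FIRST(<S>) = {epsilon, s}
FIRST(<E>) = {s}
FIRST(<C>) = {epsilon, s}  (via <E> v w r)
FOLLOW(<S>) includes $ since <S> is the start symbol.
FOLLOW(<S>): <S> appears on no right-hand side. Thus FOLLOW(<S>) = {$}.
FOLLOW(<C>): in <S>→s <C>, the suffix after <C> is empty, so FOLLOW(<C>) ⊇ FOLLOW(<S>) = {$}. Thus FOLLOW(<C>) = {$}.
For <C> → epsilon: FIRST(epsilon) = {epsilon}, so it goes in M[<C>, t] for t ∈ {}; since epsilon ∈ FIRST, also for every t ∈ FOLLOW(<C>) = {$}.
For <C> → <E> v w r: FIRST(<E> v w r) = {s}, so it goes in M[<C>, t] for t ∈ {s}.

<C> → epsilon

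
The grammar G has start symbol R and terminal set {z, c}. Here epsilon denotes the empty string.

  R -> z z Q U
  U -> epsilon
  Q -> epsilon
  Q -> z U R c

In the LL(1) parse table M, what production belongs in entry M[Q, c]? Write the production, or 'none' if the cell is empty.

FIRST(R) = {z}
FIRST(U) = {epsilon}
FIRST(Q) = {epsilon, z}
FOLLOW(R) includes $ since R is the start symbol.
FOLLOW(R): in Q->z U R c, R is followed by c with FIRST {c}. Thus FOLLOW(R) = {$, c}.
FOLLOW(Q): in R->z z Q U, Q is followed by U with FIRST {epsilon}; in R->z z Q U, the suffix after Q is nullable, so FOLLOW(Q) ⊇ FOLLOW(R) = {$, c}. Thus FOLLOW(Q) = {$, c}.
For Q -> epsilon: FIRST(epsilon) = {epsilon}, so it goes in M[Q, t] for t ∈ {}; since epsilon ∈ FIRST, also for every t ∈ FOLLOW(Q) = {$, c}.
For Q -> z U R c: FIRST(z U R c) = {z}, so it goes in M[Q, t] for t ∈ {z}.

Q -> epsilon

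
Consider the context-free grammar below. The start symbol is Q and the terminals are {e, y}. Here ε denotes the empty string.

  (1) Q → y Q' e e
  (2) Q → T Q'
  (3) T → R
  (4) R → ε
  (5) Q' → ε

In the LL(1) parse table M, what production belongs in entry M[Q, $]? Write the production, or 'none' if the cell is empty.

FIRST(R): from R→ε we get {ε}. So FIRST(R) = {ε}.
FIRST(Q'): from Q'→ε we get {ε}. So FIRST(Q') = {ε}.
FIRST(T): from T→R we get {ε}. So FIRST(T) = {ε}.
FIRST(Q): from Q→y Q' e e we get {y}; from Q→T Q' we get {ε}. So FIRST(Q) = {ε, y}.
FOLLOW(Q) includes $ since Q is the start symbol.
FOLLOW(Q): Q appears on no right-hand side. Thus FOLLOW(Q) = {$}.
For Q → y Q' e e: FIRST(y Q' e e) = {y}, so it goes in M[Q, t] for t ∈ {y}.
For Q → T Q': FIRST(T Q') = {ε}, so it goes in M[Q, t] for t ∈ {}; since ε ∈ FIRST, also for every t ∈ FOLLOW(Q) = {$}.

Q → T Q'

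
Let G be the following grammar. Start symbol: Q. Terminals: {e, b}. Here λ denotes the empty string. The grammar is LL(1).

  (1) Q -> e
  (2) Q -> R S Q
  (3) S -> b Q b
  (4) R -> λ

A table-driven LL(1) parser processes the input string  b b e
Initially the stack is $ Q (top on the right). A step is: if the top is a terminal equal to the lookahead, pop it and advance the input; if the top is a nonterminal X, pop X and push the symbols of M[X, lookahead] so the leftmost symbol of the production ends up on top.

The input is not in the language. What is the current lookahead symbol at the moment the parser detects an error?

      Stack          Input    Action
   1  $ Q            b b e $  expand Q -> R S Q
   2  $ Q S R        b b e $  expand R -> λ
   3  $ Q S          b b e $  expand S -> b Q b
   4  $ Q b Q b      b b e $  match b
   5  $ Q b Q        b e $    expand Q -> R S Q
   6  $ Q b Q S R    b e $    expand R -> λ
   7  $ Q b Q S      b e $    expand S -> b Q b
   8  $ Q b Q b Q b  b e $    match b
   9  $ Q b Q b Q    e $      expand Q -> e
  10  $ Q b Q b e    e $      match e
  11  $ Q b Q b      $        error: top is terminal b but lookahead is $

$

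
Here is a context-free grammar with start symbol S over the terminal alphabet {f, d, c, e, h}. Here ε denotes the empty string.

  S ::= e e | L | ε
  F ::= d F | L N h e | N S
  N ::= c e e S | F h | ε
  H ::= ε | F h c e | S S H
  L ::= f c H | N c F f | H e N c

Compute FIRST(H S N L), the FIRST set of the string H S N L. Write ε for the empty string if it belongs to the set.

FIRST(S) = {ε, c, d, e, f, h}  (via L)
FIRST(F) = {ε, c, d, e, f, h}  (via L N h e, N S)
FIRST(N) = {ε, c, d, e, f, h}  (via F h)
FIRST(H) = {ε, c, d, e, f, h}  (via F h c e, S S H)
FIRST(L) = {c, d, e, f, h}  (via N c F f, H e N c)
FIRST(H S N L): take FIRST of each symbol in turn, carrying on past any symbol whose FIRST contains ε; result {c, d, e, f, h}.

{c, d, e, f, h}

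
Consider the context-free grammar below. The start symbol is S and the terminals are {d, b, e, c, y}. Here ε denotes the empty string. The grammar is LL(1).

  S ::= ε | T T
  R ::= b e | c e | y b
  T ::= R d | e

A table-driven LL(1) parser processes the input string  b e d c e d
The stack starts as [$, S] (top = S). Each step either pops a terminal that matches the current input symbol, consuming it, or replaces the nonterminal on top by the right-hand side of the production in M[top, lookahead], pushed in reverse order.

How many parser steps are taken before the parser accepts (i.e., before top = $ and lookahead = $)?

step 1: stack=$ S  input=b e d c e d $  — expand S ::= T T
step 2: stack=$ T T  input=b e d c e d $  — expand T ::= R d
step 3: stack=$ T d R  input=b e d c e d $  — expand R ::= b e
step 4: stack=$ T d e b  input=b e d c e d $  — match b
step 5: stack=$ T d e  input=e d c e d $  — match e
step 6: stack=$ T d  input=d c e d $  — match d
step 7: stack=$ T  input=c e d $  — expand T ::= R d
step 8: stack=$ d R  input=c e d $  — expand R ::= c e
step 9: stack=$ d e c  input=c e d $  — match c
step 10: stack=$ d e  input=e d $  — match e
step 11: stack=$ d  input=d $  — match d
Accept reached after 11 steps.

11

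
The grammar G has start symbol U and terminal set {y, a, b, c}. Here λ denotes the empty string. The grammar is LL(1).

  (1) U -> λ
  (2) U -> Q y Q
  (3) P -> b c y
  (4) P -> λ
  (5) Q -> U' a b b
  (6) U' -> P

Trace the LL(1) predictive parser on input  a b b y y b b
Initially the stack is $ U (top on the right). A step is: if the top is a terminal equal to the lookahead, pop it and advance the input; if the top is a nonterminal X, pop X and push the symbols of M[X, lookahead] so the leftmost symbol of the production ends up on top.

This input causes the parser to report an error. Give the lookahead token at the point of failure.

step 1: stack=$ U  input=a b b y y b b $  — expand U -> Q y Q
step 2: stack=$ Q y Q  input=a b b y y b b $  — expand Q -> U' a b b
step 3: stack=$ Q y b b a U'  input=a b b y y b b $  — expand U' -> P
step 4: stack=$ Q y b b a P  input=a b b y y b b $  — expand P -> λ
step 5: stack=$ Q y b b a  input=a b b y y b b $  — match a
step 6: stack=$ Q y b b  input=b b y y b b $  — match b
step 7: stack=$ Q y b  input=b y y b b $  — match b
step 8: stack=$ Q y  input=y y b b $  — match y
step 9: stack=$ Q  input=y b b $  — error: M[Q, y] is empty

y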